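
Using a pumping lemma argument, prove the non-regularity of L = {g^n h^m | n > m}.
Assume L is regular with pumping length p. Idea: pumping down the g-block drops the g-count to at most the h-count.
Choose s = g^(p+1) h^p ∈ L (|s| = 2p+1 ≥ p). By the pumping lemma, s = xyz with |xy| ≤ p, |y| > 0, so y = g^k with k ≥ 1. Take i = 0: xz = g^(p+1−k) h^p. Since k ≥ 1, p+1−k ≤ p, so the number of g's is no longer strictly greater than the number of h's, hence xz ∉ L.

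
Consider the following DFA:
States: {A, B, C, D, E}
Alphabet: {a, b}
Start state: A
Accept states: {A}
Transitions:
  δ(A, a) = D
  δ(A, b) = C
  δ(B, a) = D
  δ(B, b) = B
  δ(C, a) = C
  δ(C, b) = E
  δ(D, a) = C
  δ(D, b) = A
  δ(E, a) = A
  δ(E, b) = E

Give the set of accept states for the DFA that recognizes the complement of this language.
Complement accept states = All states \ Original accept states
= {A, B, C, D, E} \ {A}
{B, C, D, E}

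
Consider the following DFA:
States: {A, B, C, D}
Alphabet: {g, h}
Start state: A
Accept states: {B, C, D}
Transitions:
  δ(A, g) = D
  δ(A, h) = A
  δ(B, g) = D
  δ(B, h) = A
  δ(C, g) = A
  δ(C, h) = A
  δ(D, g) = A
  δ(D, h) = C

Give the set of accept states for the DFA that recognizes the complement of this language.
Complement accept states = All states \ Original accept states
= {A, B, C, D} \ {B, C, D}
{A}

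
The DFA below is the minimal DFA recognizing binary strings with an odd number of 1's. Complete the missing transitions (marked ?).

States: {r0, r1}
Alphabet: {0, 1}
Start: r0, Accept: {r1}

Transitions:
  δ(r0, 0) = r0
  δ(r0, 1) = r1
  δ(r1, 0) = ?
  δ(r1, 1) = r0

From the language and accept set, identify what each state tracks — r0: even number of 1's so far; r1: odd number of 1's so far.
Each missing δ(q, a) is the state matching the new tracked value after reading a.
δ(r1, 0) = r1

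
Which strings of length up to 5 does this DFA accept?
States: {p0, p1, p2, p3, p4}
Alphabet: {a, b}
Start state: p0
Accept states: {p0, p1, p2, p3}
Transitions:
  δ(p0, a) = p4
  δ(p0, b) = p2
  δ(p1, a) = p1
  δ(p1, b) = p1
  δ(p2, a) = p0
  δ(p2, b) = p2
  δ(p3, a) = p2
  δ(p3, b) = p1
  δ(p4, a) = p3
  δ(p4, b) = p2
ε, b, aa, ab, ba, bb, aaa, aab, aba, abb, bab, bba, bbb, aaaa, aaab, aaba, aabb, abab, abba, abbb, baaa, baab, baba, babb, bbab, bbba, bbbb, aaaab, aaaba, aaabb, aabaa, aabab, aabba, aabbb, abaaa, abaab, ababa, ababb, abbab, abbba, abbbb, baaaa, baaab, baaba, baabb, babab, babba, babbb, bbaaa, bbaab, bbaba, bbabb, bbbab, bbbba, bbbbb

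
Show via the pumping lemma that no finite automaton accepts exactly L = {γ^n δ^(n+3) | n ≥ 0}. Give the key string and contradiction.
Assume L is regular with pumping length p. Idea: pumping the γ-block breaks the fixed offset of 3.
Choose s = γ^p δ^(p+3) ∈ L. By the pumping lemma, s = xyz with |xy| ≤ p, |y| > 0, so y = γ^k with k ≥ 1. Then xy²z = γ^(p+k) δ^(p+3). For this to be in L we would need p+3 = (p+k)+3, i.e. k = 0, contradicting k ≥ 1. So xy²z ∉ L.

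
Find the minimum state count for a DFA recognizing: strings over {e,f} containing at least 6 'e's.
By Myhill–Nerode, count the distinguishable equivalence classes: 7 classes — having seen 0, 1, …, 5, or ≥6 copies of 'e'; any two classes i < j (j ≤ 6) are distinguished by the string e^(6−j), which takes class j to 6 copies (accepted) but leaves class i below 6 (rejected).
7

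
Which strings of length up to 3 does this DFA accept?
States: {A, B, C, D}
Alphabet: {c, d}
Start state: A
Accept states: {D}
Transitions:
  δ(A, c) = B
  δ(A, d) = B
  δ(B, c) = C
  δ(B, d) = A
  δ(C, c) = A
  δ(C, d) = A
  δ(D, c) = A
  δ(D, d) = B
None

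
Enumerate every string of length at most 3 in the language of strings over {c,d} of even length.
ε, cc, cd, dc, dd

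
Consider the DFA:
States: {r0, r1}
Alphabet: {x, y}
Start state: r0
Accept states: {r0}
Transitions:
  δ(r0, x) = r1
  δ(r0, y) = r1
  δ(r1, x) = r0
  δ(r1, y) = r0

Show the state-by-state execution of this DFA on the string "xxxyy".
read 'x': r0 → r1
  read 'x': r1 → r0
  read 'x': r0 → r1
  read 'y': r1 → r0
  read 'y': r0 → r1
r0 -> r1 -> r0 -> r1 -> r0 -> r1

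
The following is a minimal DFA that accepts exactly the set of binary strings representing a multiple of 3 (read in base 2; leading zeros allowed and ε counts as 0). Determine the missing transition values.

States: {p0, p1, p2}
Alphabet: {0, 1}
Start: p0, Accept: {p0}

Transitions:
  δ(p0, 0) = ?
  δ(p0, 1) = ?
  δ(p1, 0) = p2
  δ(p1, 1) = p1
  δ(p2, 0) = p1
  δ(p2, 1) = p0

From the language and accept set, identify what each state tracks — p0: value ≡ 0 (mod 3); p1: value ≡ 2 (mod 3); p2: value ≡ 1 (mod 3).
Each missing δ(q, a) is the state matching the new tracked value after reading a.
δ(p0, 0) = p0; δ(p0, 1) = p2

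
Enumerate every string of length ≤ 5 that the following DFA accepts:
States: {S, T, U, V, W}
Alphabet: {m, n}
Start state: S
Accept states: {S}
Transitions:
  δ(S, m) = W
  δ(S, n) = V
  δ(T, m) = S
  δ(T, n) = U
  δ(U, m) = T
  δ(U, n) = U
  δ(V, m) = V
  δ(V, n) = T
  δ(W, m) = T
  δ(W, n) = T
ε, mmm, mnm, nnm, nmnm, mmnmm, mnnmm, nmmnm, nnnmm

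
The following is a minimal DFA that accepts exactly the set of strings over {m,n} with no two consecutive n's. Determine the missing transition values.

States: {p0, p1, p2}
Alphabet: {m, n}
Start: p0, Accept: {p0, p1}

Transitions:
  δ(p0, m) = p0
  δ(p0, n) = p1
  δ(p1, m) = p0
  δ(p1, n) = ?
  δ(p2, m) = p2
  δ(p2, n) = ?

From the language and accept set, identify what each state tracks — p0: last symbol not n (ok); p1: last symbol n (ok); p2: saw nn (dead).
Each missing δ(q, a) is the state matching the new tracked value after reading a.
δ(p1, n) = p2; δ(p2, n) = p2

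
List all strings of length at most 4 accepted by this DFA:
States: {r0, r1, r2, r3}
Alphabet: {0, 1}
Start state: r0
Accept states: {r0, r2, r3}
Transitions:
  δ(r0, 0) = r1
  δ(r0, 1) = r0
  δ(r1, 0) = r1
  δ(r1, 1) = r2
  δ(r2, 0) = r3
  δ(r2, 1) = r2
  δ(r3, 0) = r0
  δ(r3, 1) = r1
ε, 1, 01, 11, 001, 010, 011, 101, 111, 0001, 0010, 0011, 0100, 0110, 0111, 1001, 1010, 1011, 1101, 1111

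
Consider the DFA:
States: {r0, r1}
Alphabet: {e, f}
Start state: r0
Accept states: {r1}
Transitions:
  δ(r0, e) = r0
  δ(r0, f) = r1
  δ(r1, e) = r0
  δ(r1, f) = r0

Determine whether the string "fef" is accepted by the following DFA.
Processing string "fef":
  r0 --f--> r1
  r1 --e--> r0
  r0 --f--> r1
Final state: r1
Accept states: {r1}
Yes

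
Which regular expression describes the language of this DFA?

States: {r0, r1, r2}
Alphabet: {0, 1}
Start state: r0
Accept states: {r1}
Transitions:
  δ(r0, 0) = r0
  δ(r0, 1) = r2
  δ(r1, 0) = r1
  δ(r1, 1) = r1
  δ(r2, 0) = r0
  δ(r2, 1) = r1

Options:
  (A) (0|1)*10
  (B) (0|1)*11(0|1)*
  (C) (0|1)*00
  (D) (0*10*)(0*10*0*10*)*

Check each option against the DFA on short strings; one disagreement eliminates an option:
  (A) (0|1)*10: on '10' the DFA goes r0 → r2 → r0 and rejects (r0 ∉ Accept), but the regex matches it → eliminate
  (B) (0|1)*11(0|1)*: agrees with the DFA on every string of length ≤ 6
  (C) (0|1)*00: on '00' the DFA goes r0 → r0 → r0 and rejects (r0 ∉ Accept), but the regex matches it → eliminate
  (D) (0*10*)(0*10*0*10*)*: on '1' the DFA goes r0 → r2 and rejects (r2 ∉ Accept), but the regex matches it → eliminate
Only (B) is consistent with the DFA.
(B) (0|1)*11(0|1)*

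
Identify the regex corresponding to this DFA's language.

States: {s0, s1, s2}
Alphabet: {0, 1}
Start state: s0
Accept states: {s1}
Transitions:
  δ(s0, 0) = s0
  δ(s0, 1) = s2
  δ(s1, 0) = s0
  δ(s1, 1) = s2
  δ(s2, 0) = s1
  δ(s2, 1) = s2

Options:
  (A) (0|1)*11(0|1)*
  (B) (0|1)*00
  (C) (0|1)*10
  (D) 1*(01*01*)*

Check each option against the DFA on short strings; one disagreement eliminates an option:
  (A) (0|1)*11(0|1)*: on '10' the DFA goes s0 → s2 → s1 and accepts (s1 ∈ Accept), but the regex does not match it → eliminate
  (B) (0|1)*00: on '00' the DFA goes s0 → s0 → s0 and rejects (s0 ∉ Accept), but the regex matches it → eliminate
  (C) (0|1)*10: agrees with the DFA on every string of length ≤ 6
  (D) 1*(01*01*)*: on ε the DFA stays in s0 and rejects (s0 ∉ Accept), but the regex matches it → eliminate
Only (C) is consistent with the DFA.
(C) (0|1)*10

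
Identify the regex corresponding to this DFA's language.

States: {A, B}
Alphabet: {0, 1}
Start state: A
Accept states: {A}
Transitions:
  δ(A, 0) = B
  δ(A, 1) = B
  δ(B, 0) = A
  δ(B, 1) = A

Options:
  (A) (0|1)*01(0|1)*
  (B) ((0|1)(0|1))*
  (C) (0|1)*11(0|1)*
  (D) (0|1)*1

Check each option against the DFA on short strings; one disagreement eliminates an option:
  (A) (0|1)*01(0|1)*: on ε the DFA stays in A and accepts (A ∈ Accept), but the regex does not match it → eliminate
  (B) ((0|1)(0|1))*: agrees with the DFA on every string of length ≤ 6
  (C) (0|1)*11(0|1)*: on ε the DFA stays in A and accepts (A ∈ Accept), but the regex does not match it → eliminate
  (D) (0|1)*1: on ε the DFA stays in A and accepts (A ∈ Accept), but the regex does not match it → eliminate
Only (B) is consistent with the DFA.
(B) ((0|1)(0|1))*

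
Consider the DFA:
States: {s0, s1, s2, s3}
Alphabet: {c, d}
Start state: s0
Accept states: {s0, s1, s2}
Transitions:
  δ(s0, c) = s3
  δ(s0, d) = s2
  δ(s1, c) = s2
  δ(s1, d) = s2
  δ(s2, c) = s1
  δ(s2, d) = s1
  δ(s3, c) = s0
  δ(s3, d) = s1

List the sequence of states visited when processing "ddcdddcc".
read 'd': s0 → s2
  read 'd': s2 → s1
  read 'c': s1 → s2
  read 'd': s2 → s1
  read 'd': s1 → s2
  read 'd': s2 → s1
  read 'c': s1 → s2
  read 'c': s2 → s1
s0 -> s2 -> s1 -> s2 -> s1 -> s2 -> s1 -> s2 -> s1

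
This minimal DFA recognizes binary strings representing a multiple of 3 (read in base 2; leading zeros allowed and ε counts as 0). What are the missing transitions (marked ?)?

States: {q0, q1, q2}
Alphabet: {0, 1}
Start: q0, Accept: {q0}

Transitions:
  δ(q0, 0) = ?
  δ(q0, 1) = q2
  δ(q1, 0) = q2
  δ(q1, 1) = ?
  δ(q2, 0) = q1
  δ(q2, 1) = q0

From the language and accept set, identify what each state tracks — q0: value ≡ 0 (mod 3); q1: value ≡ 2 (mod 3); q2: value ≡ 1 (mod 3).
Each missing δ(q, a) is the state matching the new tracked value after reading a.
δ(q0, 0) = q0; δ(q1, 1) = q1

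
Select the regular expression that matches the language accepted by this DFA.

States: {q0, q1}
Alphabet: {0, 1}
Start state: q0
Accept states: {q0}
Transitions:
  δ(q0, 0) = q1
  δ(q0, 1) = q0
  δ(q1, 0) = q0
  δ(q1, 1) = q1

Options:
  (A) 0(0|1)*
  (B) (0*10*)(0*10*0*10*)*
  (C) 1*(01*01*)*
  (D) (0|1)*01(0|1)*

Check each option against the DFA on short strings; one disagreement eliminates an option:
  (A) 0(0|1)*: on ε the DFA stays in q0 and accepts (q0 ∈ Accept), but the regex does not match it → eliminate
  (B) (0*10*)(0*10*0*10*)*: on ε the DFA stays in q0 and accepts (q0 ∈ Accept), but the regex does not match it → eliminate
  (C) 1*(01*01*)*: agrees with the DFA on every string of length ≤ 6
  (D) (0|1)*01(0|1)*: on ε the DFA stays in q0 and accepts (q0 ∈ Accept), but the regex does not match it → eliminate
Only (C) is consistent with the DFA.
(C) 1*(01*01*)*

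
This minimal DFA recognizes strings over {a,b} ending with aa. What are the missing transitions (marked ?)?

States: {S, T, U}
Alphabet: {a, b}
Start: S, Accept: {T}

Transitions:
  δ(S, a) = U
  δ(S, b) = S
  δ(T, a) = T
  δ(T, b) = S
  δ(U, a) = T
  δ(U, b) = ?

From the language and accept set, identify what each state tracks — S: last symbol not a; T: two trailing a's; U: one trailing a.
Each missing δ(q, a) is the state matching the new tracked value after reading a.
δ(U, b) = S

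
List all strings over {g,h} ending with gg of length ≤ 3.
gg, ggg, hgg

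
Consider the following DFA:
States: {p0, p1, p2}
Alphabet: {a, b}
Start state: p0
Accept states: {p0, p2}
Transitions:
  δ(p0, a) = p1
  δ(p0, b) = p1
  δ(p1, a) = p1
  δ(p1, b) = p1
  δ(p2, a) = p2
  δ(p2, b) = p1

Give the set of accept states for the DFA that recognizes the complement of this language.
Complement accept states = All states \ Original accept states
= {p0, p1, p2} \ {p0, p2}
{p1}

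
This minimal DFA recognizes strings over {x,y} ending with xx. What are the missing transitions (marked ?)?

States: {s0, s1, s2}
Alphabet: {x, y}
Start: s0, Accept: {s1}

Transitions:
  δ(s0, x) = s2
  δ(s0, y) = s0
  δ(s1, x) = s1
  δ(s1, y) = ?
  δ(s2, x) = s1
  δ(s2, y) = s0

From the language and accept set, identify what each state tracks — s0: last symbol not x; s1: two trailing x's; s2: one trailing x.
Each missing δ(q, a) is the state matching the new tracked value after reading a.
δ(s1, y) = s0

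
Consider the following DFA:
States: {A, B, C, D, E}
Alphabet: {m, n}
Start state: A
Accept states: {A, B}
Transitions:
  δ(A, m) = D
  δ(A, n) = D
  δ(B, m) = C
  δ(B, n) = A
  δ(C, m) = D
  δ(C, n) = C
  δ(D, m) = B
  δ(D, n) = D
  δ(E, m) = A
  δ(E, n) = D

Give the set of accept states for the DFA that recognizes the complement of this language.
Complement accept states = All states \ Original accept states
= {A, B, C, D, E} \ {A, B}
{C, D, E}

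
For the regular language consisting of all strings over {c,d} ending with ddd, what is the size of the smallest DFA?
By Myhill–Nerode, count the distinguishable equivalence classes: 4 classes — one per longest suffix of the input that is a prefix of 'ddd' (lengths 0 through 3); only the length-3 class is accepting.
4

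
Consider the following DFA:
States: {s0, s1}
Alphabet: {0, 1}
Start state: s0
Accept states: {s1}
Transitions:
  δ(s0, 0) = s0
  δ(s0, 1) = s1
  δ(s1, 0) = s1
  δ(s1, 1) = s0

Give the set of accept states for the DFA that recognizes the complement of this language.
Complement accept states = All states \ Original accept states
= {s0, s1} \ {s1}
{s0}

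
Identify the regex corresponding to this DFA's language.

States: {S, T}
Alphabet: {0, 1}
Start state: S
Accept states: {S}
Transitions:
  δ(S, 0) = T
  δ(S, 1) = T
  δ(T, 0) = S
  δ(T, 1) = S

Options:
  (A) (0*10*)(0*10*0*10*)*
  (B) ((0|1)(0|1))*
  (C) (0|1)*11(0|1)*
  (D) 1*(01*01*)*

Check each option against the DFA on short strings; one disagreement eliminates an option:
  (A) (0*10*)(0*10*0*10*)*: on ε the DFA stays in S and accepts (S ∈ Accept), but the regex does not match it → eliminate
  (B) ((0|1)(0|1))*: agrees with the DFA on every string of length ≤ 6
  (C) (0|1)*11(0|1)*: on ε the DFA stays in S and accepts (S ∈ Accept), but the regex does not match it → eliminate
  (D) 1*(01*01*)*: on '1' the DFA goes S → T and rejects (T ∉ Accept), but the regex matches it → eliminate
Only (B) is consistent with the DFA.
(B) ((0|1)(0|1))*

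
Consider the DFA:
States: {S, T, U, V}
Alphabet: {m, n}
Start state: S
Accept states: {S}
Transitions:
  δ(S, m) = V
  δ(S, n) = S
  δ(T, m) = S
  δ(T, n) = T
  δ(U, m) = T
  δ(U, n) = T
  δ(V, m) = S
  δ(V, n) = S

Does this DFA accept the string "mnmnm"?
Processing string "mnmnm":
  S --m--> V
  V --n--> S
  S --m--> V
  V --n--> S
  S --m--> V
Final state: V
Accept states: {S}
No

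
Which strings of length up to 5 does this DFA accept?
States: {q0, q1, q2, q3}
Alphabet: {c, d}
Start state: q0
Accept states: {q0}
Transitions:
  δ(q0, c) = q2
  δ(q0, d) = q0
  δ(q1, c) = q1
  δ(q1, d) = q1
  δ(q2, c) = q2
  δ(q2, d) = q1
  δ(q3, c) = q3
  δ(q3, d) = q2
ε, d, dd, ddd, dddd, ddddd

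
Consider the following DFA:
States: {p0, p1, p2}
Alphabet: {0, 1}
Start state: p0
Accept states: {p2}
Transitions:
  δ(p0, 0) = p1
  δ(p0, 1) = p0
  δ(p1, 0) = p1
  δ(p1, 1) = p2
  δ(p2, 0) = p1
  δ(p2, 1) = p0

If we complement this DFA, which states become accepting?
Complement accept states = All states \ Original accept states
= {p0, p1, p2} \ {p2}
{p0, p1}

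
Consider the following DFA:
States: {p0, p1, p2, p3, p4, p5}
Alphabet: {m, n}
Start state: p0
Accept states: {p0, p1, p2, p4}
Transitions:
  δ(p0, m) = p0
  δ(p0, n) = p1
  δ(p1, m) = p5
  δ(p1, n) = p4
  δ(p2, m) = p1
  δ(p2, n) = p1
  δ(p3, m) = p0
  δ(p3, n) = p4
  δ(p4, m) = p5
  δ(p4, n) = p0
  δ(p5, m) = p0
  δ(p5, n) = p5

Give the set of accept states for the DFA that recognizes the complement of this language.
Complement accept states = All states \ Original accept states
= {p0, p1, p2, p3, p4, p5} \ {p0, p1, p2, p4}
{p3, p5}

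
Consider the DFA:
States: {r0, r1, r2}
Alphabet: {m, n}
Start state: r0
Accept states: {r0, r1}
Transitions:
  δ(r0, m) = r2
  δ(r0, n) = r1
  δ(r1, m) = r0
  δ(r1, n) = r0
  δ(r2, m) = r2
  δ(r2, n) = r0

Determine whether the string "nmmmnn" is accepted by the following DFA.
Processing string "nmmmnn":
  r0 --n--> r1
  r1 --m--> r0
  r0 --m--> r2
  r2 --m--> r2
  r2 --n--> r0
  r0 --n--> r1
Final state: r1
Accept states: {r0, r1}
Yes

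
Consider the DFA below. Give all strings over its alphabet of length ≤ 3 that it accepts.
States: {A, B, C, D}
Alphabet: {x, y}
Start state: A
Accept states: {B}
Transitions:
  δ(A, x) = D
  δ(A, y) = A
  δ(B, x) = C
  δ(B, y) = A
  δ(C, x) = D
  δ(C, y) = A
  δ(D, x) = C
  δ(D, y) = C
None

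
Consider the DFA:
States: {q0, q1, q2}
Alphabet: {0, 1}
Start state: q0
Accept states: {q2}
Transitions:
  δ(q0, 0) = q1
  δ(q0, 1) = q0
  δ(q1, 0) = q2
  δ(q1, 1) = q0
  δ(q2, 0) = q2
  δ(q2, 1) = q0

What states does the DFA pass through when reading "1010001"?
read '1': q0 → q0
  read '0': q0 → q1
  read '1': q1 → q0
  read '0': q0 → q1
  read '0': q1 → q2
  read '0': q2 → q2
  read '1': q2 → q0
q0 -> q0 -> q1 -> q0 -> q1 -> q2 -> q2 -> q0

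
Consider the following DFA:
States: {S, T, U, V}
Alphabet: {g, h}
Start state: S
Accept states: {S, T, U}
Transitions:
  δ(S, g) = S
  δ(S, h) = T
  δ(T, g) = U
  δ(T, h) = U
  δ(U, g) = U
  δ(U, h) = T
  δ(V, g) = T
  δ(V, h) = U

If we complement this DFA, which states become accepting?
Complement accept states = All states \ Original accept states
= {S, T, U, V} \ {S, T, U}
{V}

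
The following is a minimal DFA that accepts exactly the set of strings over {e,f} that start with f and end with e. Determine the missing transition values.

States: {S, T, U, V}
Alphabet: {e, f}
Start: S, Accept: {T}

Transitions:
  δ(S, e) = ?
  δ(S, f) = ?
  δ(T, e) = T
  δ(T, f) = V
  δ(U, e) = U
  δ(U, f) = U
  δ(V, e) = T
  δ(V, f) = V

From the language and accept set, identify what each state tracks — S: no input read; T: started with f, last symbol e; U: started with e (dead); V: started with f, last symbol f.
Each missing δ(q, a) is the state matching the new tracked value after reading a.
δ(S, e) = U; δ(S, f) = V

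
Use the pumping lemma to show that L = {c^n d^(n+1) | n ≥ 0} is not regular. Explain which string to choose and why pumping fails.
Assume L is regular with pumping length p. Idea: pumping the c-block breaks the fixed offset of 1.
Choose s = c^p d^(p+1) ∈ L. By the pumping lemma, s = xyz with |xy| ≤ p, |y| > 0, so y = c^k with k ≥ 1. Then xy²z = c^(p+k) d^(p+1). For this to be in L we would need p+1 = (p+k)+1, i.e. k = 0, contradicting k ≥ 1. So xy²z ∉ L.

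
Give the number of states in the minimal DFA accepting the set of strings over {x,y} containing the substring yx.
By Myhill–Nerode, count the distinguishable equivalence classes: 3 classes — one per longest suffix of the input that is a prefix of 'yx' (lengths 0 through 1), plus an absorbing 'already seen yx' class.
3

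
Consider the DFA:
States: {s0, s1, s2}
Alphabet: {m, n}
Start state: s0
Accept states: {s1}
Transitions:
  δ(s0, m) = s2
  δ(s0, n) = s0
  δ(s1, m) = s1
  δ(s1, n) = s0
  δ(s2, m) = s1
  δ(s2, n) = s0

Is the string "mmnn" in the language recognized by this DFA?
Processing string "mmnn":
  s0 --m--> s2
  s2 --m--> s1
  s1 --n--> s0
  s0 --n--> s0
Final state: s0
Accept states: {s1}
No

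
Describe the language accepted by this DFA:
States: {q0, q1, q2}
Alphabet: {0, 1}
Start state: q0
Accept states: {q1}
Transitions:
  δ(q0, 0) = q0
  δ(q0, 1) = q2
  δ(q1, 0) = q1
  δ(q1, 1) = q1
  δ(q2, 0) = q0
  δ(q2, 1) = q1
Testing a few strings:
  '00' → reject
  '1101' → accept
  '100' → reject
  '1011' → accept
State roles: q0=no progress toward 11; q1=substring 11 seen; q2=one trailing 1
All binary strings containing the substring 11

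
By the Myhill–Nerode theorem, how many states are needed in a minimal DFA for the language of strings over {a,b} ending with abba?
By Myhill–Nerode, count the distinguishable equivalence classes: 5 classes — one per longest suffix of the input that is a prefix of 'abba' (lengths 0 through 4); only the length-4 class is accepting.
5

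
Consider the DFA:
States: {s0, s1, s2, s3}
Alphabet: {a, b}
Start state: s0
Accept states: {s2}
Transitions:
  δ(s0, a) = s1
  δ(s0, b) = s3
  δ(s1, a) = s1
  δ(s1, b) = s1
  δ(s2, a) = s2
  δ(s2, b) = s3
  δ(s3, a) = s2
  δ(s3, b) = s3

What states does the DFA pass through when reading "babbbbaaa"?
read 'b': s0 → s3
  read 'a': s3 → s2
  read 'b': s2 → s3
  read 'b': s3 → s3
  read 'b': s3 → s3
  read 'b': s3 → s3
  read 'a': s3 → s2
  read 'a': s2 → s2
  read 'a': s2 → s2
s0 -> s3 -> s2 -> s3 -> s3 -> s3 -> s3 -> s2 -> s2 -> s2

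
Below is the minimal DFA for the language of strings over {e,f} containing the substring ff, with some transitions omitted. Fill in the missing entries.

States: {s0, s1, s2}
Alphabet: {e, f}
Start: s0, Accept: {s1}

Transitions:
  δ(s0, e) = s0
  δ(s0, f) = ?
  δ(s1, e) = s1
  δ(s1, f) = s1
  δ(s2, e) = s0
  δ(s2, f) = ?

From the language and accept set, identify what each state tracks — s0: no progress toward ff; s1: substring ff seen; s2: one trailing f.
Each missing δ(q, a) is the state matching the new tracked value after reading a.
δ(s0, f) = s2; δ(s2, f) = s1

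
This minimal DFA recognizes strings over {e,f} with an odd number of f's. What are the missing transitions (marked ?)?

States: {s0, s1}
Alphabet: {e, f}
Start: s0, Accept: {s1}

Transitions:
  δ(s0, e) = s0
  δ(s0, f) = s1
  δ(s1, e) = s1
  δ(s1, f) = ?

From the language and accept set, identify what each state tracks — s0: even number of f's so far; s1: odd number of f's so far.
Each missing δ(q, a) is the state matching the new tracked value after reading a.
δ(s1, f) = s0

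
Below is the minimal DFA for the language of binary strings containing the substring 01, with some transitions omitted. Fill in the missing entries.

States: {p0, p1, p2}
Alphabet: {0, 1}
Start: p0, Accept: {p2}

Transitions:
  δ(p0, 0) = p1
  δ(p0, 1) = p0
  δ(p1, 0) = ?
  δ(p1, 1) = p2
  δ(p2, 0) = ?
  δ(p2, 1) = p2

From the language and accept set, identify what each state tracks — p0: no 0 seen yet; p1: seen a 0, waiting for 1; p2: substring 01 seen.
Each missing δ(q, a) is the state matching the new tracked value after reading a.
δ(p1, 0) = p1; δ(p2, 0) = p2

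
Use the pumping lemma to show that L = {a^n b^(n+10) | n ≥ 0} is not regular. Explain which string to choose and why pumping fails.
Assume L is regular with pumping length p. Idea: pumping the a-block breaks the fixed offset of 10.
Choose s = a^p b^(p+10) ∈ L. By the pumping lemma, s = xyz with |xy| ≤ p, |y| > 0, so y = a^k with k ≥ 1. Then xy²z = a^(p+k) b^(p+10). For this to be in L we would need p+10 = (p+k)+10, i.e. k = 0, contradicting k ≥ 1. So xy²z ∉ L.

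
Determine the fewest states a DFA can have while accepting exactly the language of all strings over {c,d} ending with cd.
By Myhill–Nerode, count the distinguishable equivalence classes: 3 classes — one per longest suffix of the input that is a prefix of 'cd' (lengths 0 through 2); only the length-2 class is accepting.
3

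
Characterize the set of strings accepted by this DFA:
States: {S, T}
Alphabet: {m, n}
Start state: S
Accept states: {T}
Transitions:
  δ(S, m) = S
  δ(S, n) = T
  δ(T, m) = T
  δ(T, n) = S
Testing a few strings:
  'n' → accept
  'mnn' → reject
  'mnm' → accept
  'mmm' → reject
State roles: S=even number of n's so far; T=odd number of n's so far
All strings over {m,n} with an odd number of n's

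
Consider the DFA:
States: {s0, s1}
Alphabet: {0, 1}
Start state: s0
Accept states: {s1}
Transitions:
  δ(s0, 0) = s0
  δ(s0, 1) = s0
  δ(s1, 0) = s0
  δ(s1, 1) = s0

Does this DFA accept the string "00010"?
Processing string "00010":
  s0 --0--> s0
  s0 --0--> s0
  s0 --0--> s0
  s0 --1--> s0
  s0 --0--> s0
Final state: s0
Accept states: {s1}
No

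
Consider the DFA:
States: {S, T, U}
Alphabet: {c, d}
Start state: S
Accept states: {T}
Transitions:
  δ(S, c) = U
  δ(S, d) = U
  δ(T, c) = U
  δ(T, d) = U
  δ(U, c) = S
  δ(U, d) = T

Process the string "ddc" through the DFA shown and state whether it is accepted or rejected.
Processing string "ddc":
  S --d--> U
  U --d--> T
  T --c--> U
Final state: U
Accept states: {T}
No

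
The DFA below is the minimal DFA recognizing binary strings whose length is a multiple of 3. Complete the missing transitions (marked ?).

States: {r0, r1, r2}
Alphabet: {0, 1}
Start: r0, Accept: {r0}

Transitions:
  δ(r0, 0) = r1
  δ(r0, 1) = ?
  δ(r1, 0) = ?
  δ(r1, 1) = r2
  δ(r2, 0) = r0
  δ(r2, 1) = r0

From the language and accept set, identify what each state tracks — r0: length ≡ 0 (mod 3); r1: length ≡ 1 (mod 3); r2: length ≡ 2 (mod 3).
Each missing δ(q, a) is the state matching the new tracked value after reading a.
δ(r0, 1) = r1; δ(r1, 0) = r2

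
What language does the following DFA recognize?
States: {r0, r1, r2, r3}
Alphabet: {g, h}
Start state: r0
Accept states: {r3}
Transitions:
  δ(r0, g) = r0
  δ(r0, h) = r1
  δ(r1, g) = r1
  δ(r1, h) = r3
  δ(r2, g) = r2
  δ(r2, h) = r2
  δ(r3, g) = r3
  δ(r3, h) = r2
Testing a few strings:
  'g' → reject
  'hhgh' → reject
  'hggg' → reject
  'hhh' → reject
State roles: r0=zero h's; r1=one h; r2=≥ three h's (dead); r3=two h's
All strings over {g,h} containing exactly two h's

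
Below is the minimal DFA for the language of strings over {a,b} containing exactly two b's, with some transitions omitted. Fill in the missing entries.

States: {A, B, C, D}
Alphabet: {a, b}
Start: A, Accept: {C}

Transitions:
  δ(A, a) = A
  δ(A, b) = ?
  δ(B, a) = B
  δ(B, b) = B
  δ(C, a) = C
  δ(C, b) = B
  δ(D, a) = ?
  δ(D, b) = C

From the language and accept set, identify what each state tracks — A: zero b's; B: ≥ three b's (dead); C: two b's; D: one b.
Each missing δ(q, a) is the state matching the new tracked value after reading a.
δ(A, b) = D; δ(D, a) = D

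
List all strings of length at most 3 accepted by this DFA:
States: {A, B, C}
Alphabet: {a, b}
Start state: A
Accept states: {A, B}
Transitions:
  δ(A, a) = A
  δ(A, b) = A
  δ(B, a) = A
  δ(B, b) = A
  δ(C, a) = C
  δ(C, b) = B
ε, a, b, aa, ab, ba, bb, aaa, aab, aba, abb, baa, bab, bba, bbb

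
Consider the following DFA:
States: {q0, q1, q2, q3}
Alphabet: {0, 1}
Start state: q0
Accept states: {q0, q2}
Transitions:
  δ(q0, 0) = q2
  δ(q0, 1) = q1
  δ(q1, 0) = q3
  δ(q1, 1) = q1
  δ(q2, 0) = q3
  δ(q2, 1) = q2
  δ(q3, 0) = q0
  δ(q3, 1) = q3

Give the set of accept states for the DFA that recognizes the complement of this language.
Complement accept states = All states \ Original accept states
= {q0, q1, q2, q3} \ {q0, q2}
{q1, q3}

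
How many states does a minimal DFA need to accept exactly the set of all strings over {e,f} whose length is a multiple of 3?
By Myhill–Nerode, count the distinguishable equivalence classes: three classes — length mod 3.
3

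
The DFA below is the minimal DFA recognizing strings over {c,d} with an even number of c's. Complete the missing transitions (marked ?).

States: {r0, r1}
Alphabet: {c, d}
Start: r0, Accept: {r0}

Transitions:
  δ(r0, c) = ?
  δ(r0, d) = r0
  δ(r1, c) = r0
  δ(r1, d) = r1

From the language and accept set, identify what each state tracks — r0: even number of c's so far; r1: odd number of c's so far.
Each missing δ(q, a) is the state matching the new tracked value after reading a.
δ(r0, c) = r1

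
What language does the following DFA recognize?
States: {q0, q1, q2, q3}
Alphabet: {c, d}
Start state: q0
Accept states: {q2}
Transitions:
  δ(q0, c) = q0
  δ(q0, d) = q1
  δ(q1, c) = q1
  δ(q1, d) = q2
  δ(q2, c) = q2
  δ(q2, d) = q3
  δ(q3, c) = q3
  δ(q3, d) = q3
Testing a few strings:
  'cddd' → reject
  'dd' → accept
  'dddc' → reject
  'd' → reject
State roles: q0=zero d's; q1=one d; q2=two d's; q3=≥ three d's (dead)
All strings over {c,d} containing exactly two d's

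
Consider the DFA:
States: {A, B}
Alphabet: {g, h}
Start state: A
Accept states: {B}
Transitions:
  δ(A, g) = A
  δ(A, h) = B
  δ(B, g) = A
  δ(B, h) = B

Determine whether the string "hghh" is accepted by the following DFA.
Processing string "hghh":
  A --h--> B
  B --g--> A
  A --h--> B
  B --h--> B
Final state: B
Accept states: {B}
Yes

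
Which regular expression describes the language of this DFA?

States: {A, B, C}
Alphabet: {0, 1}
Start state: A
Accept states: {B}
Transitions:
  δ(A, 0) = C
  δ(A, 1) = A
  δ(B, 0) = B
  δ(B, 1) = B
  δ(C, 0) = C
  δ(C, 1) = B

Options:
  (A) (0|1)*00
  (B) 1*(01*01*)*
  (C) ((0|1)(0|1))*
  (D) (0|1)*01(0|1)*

Check each option against the DFA on short strings; one disagreement eliminates an option:
  (A) (0|1)*00: on '00' the DFA goes A → C → C and rejects (C ∉ Accept), but the regex matches it → eliminate
  (B) 1*(01*01*)*: on ε the DFA stays in A and rejects (A ∉ Accept), but the regex matches it → eliminate
  (C) ((0|1)(0|1))*: on ε the DFA stays in A and rejects (A ∉ Accept), but the regex matches it → eliminate
  (D) (0|1)*01(0|1)*: agrees with the DFA on every string of length ≤ 6
Only (D) is consistent with the DFA.
(D) (0|1)*01(0|1)*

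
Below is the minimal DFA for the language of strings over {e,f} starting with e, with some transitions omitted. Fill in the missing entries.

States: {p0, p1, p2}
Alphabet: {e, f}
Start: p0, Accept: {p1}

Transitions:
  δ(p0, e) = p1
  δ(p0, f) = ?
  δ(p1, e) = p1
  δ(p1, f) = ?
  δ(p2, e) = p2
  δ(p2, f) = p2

From the language and accept set, identify what each state tracks — p0: no input read; p1: started with e; p2: started with f (dead).
Each missing δ(q, a) is the state matching the new tracked value after reading a.
δ(p0, f) = p2; δ(p1, f) = p1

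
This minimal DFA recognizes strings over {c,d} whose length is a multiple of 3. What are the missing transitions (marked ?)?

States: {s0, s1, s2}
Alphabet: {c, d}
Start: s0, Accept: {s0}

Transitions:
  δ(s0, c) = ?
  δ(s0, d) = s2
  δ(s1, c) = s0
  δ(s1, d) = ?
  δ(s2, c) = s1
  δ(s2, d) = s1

From the language and accept set, identify what each state tracks — s0: length ≡ 0 (mod 3); s1: length ≡ 2 (mod 3); s2: length ≡ 1 (mod 3).
Each missing δ(q, a) is the state matching the new tracked value after reading a.
δ(s0, c) = s2; δ(s1, d) = s0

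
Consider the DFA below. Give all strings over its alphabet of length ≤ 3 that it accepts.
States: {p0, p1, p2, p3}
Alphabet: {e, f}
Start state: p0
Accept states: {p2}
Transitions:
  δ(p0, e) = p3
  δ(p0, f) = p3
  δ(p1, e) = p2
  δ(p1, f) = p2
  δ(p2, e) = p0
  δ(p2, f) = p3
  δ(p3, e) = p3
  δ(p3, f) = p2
ef, ff, eef, fef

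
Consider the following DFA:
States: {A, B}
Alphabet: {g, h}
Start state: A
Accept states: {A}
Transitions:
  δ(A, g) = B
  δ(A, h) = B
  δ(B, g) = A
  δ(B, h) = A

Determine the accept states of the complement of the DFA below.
Complement accept states = All states \ Original accept states
= {A, B} \ {A}
{B}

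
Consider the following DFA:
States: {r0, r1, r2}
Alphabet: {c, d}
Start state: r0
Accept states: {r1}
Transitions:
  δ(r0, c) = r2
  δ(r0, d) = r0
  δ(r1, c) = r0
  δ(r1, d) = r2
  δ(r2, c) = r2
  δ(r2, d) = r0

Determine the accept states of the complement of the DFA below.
Complement accept states = All states \ Original accept states
= {r0, r1, r2} \ {r1}
{r0, r2}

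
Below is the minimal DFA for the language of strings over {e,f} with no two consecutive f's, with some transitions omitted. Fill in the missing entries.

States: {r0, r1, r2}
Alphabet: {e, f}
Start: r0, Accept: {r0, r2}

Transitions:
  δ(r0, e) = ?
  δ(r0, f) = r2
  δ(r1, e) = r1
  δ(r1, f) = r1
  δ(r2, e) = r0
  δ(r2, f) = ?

From the language and accept set, identify what each state tracks — r0: last symbol not f (ok); r1: saw ff (dead); r2: last symbol f (ok).
Each missing δ(q, a) is the state matching the new tracked value after reading a.
δ(r0, e) = r0; δ(r2, f) = r1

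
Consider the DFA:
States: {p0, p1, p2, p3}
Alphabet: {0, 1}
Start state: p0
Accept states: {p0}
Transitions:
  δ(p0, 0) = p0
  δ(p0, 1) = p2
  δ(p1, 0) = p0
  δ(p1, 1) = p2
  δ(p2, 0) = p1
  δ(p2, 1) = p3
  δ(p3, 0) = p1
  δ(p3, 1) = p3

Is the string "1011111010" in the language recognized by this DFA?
Processing string "1011111010":
  p0 --1--> p2
  p2 --0--> p1
  p1 --1--> p2
  p2 --1--> p3
  p3 --1--> p3
  p3 --1--> p3
  p3 --1--> p3
  p3 --0--> p1
  p1 --1--> p2
  p2 --0--> p1
Final state: p1
Accept states: {p0}
No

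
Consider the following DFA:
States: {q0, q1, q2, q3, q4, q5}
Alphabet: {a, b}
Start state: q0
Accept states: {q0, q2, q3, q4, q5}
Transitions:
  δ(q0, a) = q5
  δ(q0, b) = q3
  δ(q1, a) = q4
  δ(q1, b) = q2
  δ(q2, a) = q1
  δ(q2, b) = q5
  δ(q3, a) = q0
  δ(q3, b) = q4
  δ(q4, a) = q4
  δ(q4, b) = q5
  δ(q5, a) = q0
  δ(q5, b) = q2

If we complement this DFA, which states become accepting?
Complement accept states = All states \ Original accept states
= {q0, q1, q2, q3, q4, q5} \ {q0, q2, q3, q4, q5}
{q1}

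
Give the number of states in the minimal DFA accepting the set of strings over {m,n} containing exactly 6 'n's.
By Myhill–Nerode, count the distinguishable equivalence classes: 8 classes — having seen 0, 1, …, 6, or >6 copies of 'n'; the count-6 class is the only accepting one and >6 is dead.
8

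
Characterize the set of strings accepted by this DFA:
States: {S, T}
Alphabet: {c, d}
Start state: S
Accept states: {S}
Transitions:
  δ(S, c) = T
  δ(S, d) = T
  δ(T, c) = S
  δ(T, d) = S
Testing a few strings:
  'c' → reject
  'cdd' → reject
  'd' → reject
  'dc' → accept
State roles: S=even length so far; T=odd length so far
All strings over {c,d} of even length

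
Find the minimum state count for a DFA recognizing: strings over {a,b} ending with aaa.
By Myhill–Nerode, count the distinguishable equivalence classes: 4 classes — one per longest suffix of the input that is a prefix of 'aaa' (lengths 0 through 3); only the length-3 class is accepting.
4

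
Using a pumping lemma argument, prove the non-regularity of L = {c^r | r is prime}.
Assume L is regular with pumping length p. Idea: pumping by a suitable count produces a composite length.
Let q be a prime with q ≥ p and choose s = c^q ∈ L. By the pumping lemma, s = xyz with |xy| ≤ p, |y| = k ≥ 1. Take i = q+1: |xy^(q+1)z| = q + q·k = q(1+k). Since q ≥ 2 and 1+k ≥ 2, q(1+k) is composite, so xy^(q+1)z ∉ L.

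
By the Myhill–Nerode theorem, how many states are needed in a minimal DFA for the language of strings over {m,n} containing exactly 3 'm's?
By Myhill–Nerode, count the distinguishable equivalence classes: 5 classes — having seen 0, 1, …, 3, or >3 copies of 'm'; the count-3 class is the only accepting one and >3 is dead.
5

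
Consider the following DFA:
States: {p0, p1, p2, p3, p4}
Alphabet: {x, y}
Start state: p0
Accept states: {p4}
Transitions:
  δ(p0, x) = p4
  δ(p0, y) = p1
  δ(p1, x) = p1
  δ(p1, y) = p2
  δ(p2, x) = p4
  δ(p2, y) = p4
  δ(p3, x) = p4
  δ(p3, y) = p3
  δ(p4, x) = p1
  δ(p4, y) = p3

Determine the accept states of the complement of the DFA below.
Complement accept states = All states \ Original accept states
= {p0, p1, p2, p3, p4} \ {p4}
{p0, p1, p2, p3}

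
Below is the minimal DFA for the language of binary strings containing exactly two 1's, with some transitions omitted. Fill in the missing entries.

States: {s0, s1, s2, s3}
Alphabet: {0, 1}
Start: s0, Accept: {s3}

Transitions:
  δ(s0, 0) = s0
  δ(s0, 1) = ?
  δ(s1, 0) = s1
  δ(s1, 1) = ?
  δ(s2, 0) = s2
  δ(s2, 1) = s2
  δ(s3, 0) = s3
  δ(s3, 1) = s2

From the language and accept set, identify what each state tracks — s0: zero 1's; s1: one 1; s2: ≥ three 1's (dead); s3: two 1's.
Each missing δ(q, a) is the state matching the new tracked value after reading a.
δ(s0, 1) = s1; δ(s1, 1) = s3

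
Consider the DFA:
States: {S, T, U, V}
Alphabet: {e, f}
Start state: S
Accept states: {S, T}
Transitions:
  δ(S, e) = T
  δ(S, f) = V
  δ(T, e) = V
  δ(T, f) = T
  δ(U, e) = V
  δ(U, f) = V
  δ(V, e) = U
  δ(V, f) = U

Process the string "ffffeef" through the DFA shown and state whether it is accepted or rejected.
Processing string "ffffeef":
  S --f--> V
  V --f--> U
  U --f--> V
  V --f--> U
  U --e--> V
  V --e--> U
  U --f--> V
Final state: V
Accept states: {S, T}
No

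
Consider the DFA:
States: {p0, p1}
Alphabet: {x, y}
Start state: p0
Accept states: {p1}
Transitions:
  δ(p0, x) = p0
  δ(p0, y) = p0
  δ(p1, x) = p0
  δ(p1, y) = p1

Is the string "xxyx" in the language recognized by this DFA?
Processing string "xxyx":
  p0 --x--> p0
  p0 --x--> p0
  p0 --y--> p0
  p0 --x--> p0
Final state: p0
Accept states: {p1}
No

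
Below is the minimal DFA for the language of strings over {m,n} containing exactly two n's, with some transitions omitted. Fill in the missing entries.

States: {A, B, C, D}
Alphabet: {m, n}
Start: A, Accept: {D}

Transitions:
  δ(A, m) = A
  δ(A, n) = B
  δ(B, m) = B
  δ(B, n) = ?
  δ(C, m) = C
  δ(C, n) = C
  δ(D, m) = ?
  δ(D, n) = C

From the language and accept set, identify what each state tracks — A: zero n's; B: one n; C: ≥ three n's (dead); D: two n's.
Each missing δ(q, a) is the state matching the new tracked value after reading a.
δ(B, n) = D; δ(D, m) = D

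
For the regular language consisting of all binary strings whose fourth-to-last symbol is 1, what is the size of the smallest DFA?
By Myhill–Nerode, count the distinguishable equivalence classes: 2^4 = 16 classes — the DFA must remember the last 4 symbols read; every pair of distinct length-4 suffixes is distinguishable by some continuation.
16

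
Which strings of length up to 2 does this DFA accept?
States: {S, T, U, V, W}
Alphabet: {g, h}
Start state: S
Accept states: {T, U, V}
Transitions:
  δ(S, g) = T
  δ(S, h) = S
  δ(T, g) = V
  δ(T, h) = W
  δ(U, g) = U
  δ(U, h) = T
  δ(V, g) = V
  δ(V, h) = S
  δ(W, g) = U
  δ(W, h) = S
g, gg, hg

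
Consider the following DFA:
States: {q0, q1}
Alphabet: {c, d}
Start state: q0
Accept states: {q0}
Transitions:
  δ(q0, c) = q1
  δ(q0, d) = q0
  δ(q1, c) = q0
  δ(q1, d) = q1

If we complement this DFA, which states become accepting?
Complement accept states = All states \ Original accept states
= {q0, q1} \ {q0}
{q1}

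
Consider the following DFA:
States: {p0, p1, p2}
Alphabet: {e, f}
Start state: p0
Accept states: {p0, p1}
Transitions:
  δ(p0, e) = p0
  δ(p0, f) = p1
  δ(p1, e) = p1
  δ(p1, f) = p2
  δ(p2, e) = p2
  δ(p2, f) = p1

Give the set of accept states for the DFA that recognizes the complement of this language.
Complement accept states = All states \ Original accept states
= {p0, p1, p2} \ {p0, p1}
{p2}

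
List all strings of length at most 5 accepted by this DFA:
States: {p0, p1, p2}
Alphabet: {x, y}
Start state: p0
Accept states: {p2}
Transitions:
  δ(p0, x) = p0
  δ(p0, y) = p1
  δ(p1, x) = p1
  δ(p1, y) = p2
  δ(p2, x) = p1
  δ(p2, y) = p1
yy, xyy, yxy, xxyy, xyxy, yxxy, yyxy, yyyy, xxxyy, xxyxy, xyxxy, xyyxy, xyyyy, yxxxy, yxyxy, yxyyy, yyxxy, yyyxy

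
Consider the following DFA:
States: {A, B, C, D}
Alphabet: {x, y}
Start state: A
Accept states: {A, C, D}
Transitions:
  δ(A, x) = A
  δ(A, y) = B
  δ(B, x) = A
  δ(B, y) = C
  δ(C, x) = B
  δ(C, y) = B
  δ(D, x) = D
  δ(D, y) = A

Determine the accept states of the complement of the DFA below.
Complement accept states = All states \ Original accept states
= {A, B, C, D} \ {A, C, D}
{B}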